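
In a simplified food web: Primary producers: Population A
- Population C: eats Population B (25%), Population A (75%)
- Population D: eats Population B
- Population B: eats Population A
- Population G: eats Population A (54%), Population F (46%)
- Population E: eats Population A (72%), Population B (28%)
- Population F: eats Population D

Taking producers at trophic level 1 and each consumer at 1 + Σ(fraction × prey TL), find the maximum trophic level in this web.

Population B: 1 + 1 = 2
Population C: 1 + (0.25×2 + 0.75×1) = 2.25
Population D: 1 + 2 = 3
Population E: 1 + (0.72×1 + 0.28×2) = 2.28
Population F: 1 + 3 = 4
Population G: 1 + (0.54×1 + 0.46×4) = 3.38

4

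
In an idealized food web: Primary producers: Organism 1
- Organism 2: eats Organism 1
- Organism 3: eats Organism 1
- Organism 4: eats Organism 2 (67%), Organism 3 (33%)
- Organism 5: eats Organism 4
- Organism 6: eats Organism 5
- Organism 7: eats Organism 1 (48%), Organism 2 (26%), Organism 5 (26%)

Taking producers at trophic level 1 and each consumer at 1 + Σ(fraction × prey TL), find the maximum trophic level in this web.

5

Organism 2: 1 + 1 = 2
Organism 3: 1 + 1 = 2
Organism 4: 1 + (0.67×2 + 0.33×2) = 3
Organism 5: 1 + 3 = 4
Organism 6: 1 + 4 = 5
Organism 7: 1 + (0.48×1 + 0.26×2 + 0.26×4) = 3.04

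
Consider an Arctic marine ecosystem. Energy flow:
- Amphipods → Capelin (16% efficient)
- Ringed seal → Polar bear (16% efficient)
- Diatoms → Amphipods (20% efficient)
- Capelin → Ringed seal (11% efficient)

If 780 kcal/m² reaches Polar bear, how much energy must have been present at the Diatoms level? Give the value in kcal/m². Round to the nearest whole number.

Cumulative transfer efficiency: 0.2 × 0.16 × 0.11 × 0.16 = 0.0005632
Diatoms energy = 780 / 0.0005632 = 1384943 kcal/m²

1384943 kcal/m²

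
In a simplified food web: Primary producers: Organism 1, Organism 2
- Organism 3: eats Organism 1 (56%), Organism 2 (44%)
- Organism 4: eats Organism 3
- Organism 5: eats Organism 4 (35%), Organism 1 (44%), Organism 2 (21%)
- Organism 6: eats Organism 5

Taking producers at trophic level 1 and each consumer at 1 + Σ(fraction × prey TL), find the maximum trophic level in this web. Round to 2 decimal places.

Organism 3: 1 + (0.56×1 + 0.44×1) = 2
Organism 4: 1 + 2 = 3
Organism 5: 1 + (0.35×3 + 0.44×1 + 0.21×1) = 2.7
Organism 6: 1 + 2.7 = 3.7

3.70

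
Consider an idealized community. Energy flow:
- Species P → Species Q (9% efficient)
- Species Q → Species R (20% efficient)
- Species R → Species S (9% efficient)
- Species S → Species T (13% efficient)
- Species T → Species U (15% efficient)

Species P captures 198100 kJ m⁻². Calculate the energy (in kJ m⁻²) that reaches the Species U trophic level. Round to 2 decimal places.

6.26 kJ m⁻²

Species Q: 198100 × 0.09 = 17829 kJ m⁻²
Species R: 17829 × 0.2 = 3565.8 kJ m⁻²
Species S: 3565.8 × 0.09 = 320.922 kJ m⁻²
Species T: 320.922 × 0.13 = 41.71986 kJ m⁻²
Species U: 41.71986 × 0.15 = 6.257979 kJ m⁻²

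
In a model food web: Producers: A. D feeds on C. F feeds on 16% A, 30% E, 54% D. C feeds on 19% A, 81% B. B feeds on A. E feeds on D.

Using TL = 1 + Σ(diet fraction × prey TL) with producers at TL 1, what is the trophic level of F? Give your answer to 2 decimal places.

4.66

B: 1 + 1 = 2
C: 1 + (0.19×1 + 0.81×2) = 2.81
D: 1 + 2.81 = 3.81
E: 1 + 3.81 = 4.81
F: 1 + (0.16×1 + 0.3×4.81 + 0.54×3.81) = 4.6604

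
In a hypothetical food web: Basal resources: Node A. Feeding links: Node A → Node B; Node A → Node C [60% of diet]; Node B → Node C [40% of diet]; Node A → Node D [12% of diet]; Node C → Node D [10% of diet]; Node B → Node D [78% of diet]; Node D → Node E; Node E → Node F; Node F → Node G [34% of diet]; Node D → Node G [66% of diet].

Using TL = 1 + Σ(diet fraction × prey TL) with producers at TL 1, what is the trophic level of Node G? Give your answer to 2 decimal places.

Node B: 1 + 1 = 2
Node C: 1 + (0.6×1 + 0.4×2) = 2.4
Node D: 1 + (0.12×1 + 0.1×2.4 + 0.78×2) = 2.92
Node E: 1 + 2.92 = 3.92
Node F: 1 + 3.92 = 4.92
Node G: 1 + (0.34×4.92 + 0.66×2.92) = 4.6

4.60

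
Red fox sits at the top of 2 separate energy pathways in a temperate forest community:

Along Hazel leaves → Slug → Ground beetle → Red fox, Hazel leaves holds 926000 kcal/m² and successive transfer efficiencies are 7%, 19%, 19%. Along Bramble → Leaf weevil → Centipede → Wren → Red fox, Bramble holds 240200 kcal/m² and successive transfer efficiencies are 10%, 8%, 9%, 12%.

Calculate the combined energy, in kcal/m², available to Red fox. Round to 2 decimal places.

2360.76 kcal/m²

Via Hazel leaves: 926000 × 0.07 × 0.19 × 0.19 = 2340.002 kcal/m²
Via Bramble: 240200 × 0.1 × 0.08 × 0.09 × 0.12 = 20.75328 kcal/m²
Total at Red fox: 2340.002 + 20.75328 = 2360.75528 kcal/m²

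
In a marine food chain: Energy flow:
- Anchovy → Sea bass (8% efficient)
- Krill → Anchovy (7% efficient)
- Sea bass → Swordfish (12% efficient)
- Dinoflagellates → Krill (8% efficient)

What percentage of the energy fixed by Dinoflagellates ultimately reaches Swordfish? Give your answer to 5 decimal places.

0.00538%

Product of link efficiencies: 0.08 × 0.07 × 0.08 × 0.12 = 0.00005376
As a percentage: 0.00005376 × 100 = 0.00538%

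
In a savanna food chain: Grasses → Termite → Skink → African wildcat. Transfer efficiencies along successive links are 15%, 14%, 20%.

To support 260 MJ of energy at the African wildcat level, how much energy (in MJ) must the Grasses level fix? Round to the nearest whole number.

61905 MJ

Cumulative transfer efficiency: 0.15 × 0.14 × 0.2 = 0.0042
Grasses energy = 260 / 0.0042 = 61905 MJ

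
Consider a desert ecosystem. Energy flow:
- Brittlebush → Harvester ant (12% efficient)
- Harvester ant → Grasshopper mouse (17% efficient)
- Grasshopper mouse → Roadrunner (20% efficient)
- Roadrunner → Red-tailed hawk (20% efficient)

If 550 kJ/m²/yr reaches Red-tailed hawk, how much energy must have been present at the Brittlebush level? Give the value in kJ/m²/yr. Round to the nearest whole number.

Cumulative transfer efficiency: 0.12 × 0.17 × 0.2 × 0.2 = 0.000816
Brittlebush energy = 550 / 0.000816 = 674020 kJ/m²/yr

674020 kJ/m²/yr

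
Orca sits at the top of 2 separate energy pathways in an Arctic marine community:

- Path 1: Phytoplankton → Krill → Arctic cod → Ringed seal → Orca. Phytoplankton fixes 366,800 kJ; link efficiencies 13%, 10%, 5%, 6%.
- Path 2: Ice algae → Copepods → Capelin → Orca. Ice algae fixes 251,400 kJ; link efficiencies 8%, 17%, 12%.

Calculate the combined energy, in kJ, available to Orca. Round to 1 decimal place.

Path 1: 366800 × 0.13 × 0.1 × 0.05 × 0.06 = 14.3052 kJ
Path 2: 251400 × 0.08 × 0.17 × 0.12 = 410.2848 kJ
Total at Orca: 14.3052 + 410.2848 = 424.59 kJ

424.6 kJ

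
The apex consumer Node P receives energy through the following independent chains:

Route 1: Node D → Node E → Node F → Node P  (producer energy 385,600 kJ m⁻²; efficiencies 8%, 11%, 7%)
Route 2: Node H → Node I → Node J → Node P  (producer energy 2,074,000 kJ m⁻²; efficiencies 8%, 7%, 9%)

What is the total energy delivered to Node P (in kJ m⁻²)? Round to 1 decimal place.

Route 1: 385600 × 0.08 × 0.11 × 0.07 = 237.5296 kJ m⁻²
Route 2: 2074000 × 0.08 × 0.07 × 0.09 = 1045.296 kJ m⁻²
Total at Node P: 237.5296 + 1045.296 = 1282.8256 kJ m⁻²

1282.8 kJ m⁻²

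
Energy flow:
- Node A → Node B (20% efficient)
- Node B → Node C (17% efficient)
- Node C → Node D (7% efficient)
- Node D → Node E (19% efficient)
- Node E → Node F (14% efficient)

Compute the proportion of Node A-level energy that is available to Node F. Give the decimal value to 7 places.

Product of link efficiencies: 0.2 × 0.17 × 0.07 × 0.19 × 0.14 = 0.000063308

0.0000633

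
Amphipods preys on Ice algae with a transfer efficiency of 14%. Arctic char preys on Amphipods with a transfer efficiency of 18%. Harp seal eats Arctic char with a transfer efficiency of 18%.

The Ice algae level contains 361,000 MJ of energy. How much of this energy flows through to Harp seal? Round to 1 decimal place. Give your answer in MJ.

1637.5 MJ

Amphipods: 361000 × 0.14 = 50540 MJ
Arctic char: 50540 × 0.18 = 9097.2 MJ
Harp seal: 9097.2 × 0.18 = 1637.496 MJ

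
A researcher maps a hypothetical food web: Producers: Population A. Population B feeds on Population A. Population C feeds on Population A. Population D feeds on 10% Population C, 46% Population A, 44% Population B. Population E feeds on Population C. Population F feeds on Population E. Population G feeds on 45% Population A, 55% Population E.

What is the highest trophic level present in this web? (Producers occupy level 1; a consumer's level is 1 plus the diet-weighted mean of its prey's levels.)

4

Population B: 1 + 1 = 2
Population C: 1 + 1 = 2
Population D: 1 + (0.1×2 + 0.46×1 + 0.44×2) = 2.54
Population E: 1 + 2 = 3
Population F: 1 + 3 = 4
Population G: 1 + (0.45×1 + 0.55×3) = 3.1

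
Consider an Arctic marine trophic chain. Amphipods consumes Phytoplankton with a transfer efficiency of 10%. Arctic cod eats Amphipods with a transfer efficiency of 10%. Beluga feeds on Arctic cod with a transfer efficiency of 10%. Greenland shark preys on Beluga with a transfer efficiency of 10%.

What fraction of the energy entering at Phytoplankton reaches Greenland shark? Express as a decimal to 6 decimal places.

Product of link efficiencies: 0.1 × 0.1 × 0.1 × 0.1 = 0.0001

0.000100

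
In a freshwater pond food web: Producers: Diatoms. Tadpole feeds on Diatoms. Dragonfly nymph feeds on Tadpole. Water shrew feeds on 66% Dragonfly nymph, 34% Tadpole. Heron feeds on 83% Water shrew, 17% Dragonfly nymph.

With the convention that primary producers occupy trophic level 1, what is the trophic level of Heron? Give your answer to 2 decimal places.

Tadpole: 1 + 1 = 2
Dragonfly nymph: 1 + 2 = 3
Water shrew: 1 + (0.66×3 + 0.34×2) = 3.66
Heron: 1 + (0.83×3.66 + 0.17×3) = 4.5478

4.55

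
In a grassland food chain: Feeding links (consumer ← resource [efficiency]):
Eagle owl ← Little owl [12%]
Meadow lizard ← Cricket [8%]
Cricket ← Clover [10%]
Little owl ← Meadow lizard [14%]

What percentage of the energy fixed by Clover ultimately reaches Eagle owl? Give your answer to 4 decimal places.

Product of link efficiencies: 0.1 × 0.08 × 0.14 × 0.12 = 0.0001344
As a percentage: 0.0001344 × 100 = 0.0134%

0.0134%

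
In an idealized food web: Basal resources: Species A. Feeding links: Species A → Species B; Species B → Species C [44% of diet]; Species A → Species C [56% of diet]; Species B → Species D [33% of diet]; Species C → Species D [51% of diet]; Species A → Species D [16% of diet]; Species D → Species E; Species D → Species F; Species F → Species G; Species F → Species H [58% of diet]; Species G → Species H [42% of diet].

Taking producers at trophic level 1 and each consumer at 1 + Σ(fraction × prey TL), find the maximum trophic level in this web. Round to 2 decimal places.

Species B: 1 + 1 = 2
Species C: 1 + (0.44×2 + 0.56×1) = 2.44
Species D: 1 + (0.33×2 + 0.51×2.44 + 0.16×1) = 3.0644
Species E: 1 + 3.0644 = 4.0644
Species F: 1 + 3.0644 = 4.0644
Species G: 1 + 4.0644 = 5.0644
Species H: 1 + (0.58×4.0644 + 0.42×5.0644) = 5.4844

5.48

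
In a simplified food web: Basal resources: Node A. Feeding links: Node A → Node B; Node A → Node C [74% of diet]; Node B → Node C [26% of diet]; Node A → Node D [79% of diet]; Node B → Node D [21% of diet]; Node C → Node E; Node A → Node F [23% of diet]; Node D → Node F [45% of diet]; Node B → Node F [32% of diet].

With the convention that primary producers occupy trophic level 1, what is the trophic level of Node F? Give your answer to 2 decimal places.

2.86

Node B: 1 + 1 = 2
Node C: 1 + (0.74×1 + 0.26×2) = 2.26
Node D: 1 + (0.79×1 + 0.21×2) = 2.21
Node E: 1 + 2.26 = 3.26
Node F: 1 + (0.23×1 + 0.45×2.21 + 0.32×2) = 2.8645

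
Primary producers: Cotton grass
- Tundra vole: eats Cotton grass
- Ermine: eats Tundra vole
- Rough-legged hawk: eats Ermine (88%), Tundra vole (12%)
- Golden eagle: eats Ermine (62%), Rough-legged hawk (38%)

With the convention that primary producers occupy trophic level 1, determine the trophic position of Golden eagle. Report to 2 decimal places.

4.33

Tundra vole: 1 + 1 = 2
Ermine: 1 + 2 = 3
Rough-legged hawk: 1 + (0.88×3 + 0.12×2) = 3.88
Golden eagle: 1 + (0.62×3 + 0.38×3.88) = 4.3344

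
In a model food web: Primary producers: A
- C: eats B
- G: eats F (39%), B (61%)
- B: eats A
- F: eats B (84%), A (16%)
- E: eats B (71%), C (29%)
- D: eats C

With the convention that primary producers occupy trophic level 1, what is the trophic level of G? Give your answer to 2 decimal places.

3.33

B: 1 + 1 = 2
C: 1 + 2 = 3
D: 1 + 3 = 4
E: 1 + (0.71×2 + 0.29×3) = 3.29
F: 1 + (0.84×2 + 0.16×1) = 2.84
G: 1 + (0.39×2.84 + 0.61×2) = 3.3276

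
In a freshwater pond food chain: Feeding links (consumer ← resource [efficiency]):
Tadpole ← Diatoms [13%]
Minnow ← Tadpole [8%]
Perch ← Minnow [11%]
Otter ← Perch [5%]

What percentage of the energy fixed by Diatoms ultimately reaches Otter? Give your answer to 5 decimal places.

Product of link efficiencies: 0.13 × 0.08 × 0.11 × 0.05 = 0.0000572
As a percentage: 0.0000572 × 100 = 0.00572%

0.00572%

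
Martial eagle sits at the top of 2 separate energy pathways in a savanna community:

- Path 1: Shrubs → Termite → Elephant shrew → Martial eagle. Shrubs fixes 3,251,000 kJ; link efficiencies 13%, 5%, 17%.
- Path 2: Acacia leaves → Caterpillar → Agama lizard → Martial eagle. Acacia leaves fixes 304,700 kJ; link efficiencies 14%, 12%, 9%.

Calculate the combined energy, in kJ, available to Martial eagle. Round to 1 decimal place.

4053.1 kJ

Path 1: 3251000 × 0.13 × 0.05 × 0.17 = 3592.355 kJ
Path 2: 304700 × 0.14 × 0.12 × 0.09 = 460.7064 kJ
Total at Martial eagle: 3592.355 + 460.7064 = 4053.0614 kJ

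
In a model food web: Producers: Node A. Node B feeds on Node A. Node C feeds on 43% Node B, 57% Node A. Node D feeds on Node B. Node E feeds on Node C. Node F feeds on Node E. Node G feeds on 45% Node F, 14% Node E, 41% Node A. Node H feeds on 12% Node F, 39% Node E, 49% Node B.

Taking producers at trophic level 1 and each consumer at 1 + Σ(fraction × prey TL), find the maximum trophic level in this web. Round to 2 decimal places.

4.43

Node B: 1 + 1 = 2
Node C: 1 + (0.43×2 + 0.57×1) = 2.43
Node D: 1 + 2 = 3
Node E: 1 + 2.43 = 3.43
Node F: 1 + 3.43 = 4.43
Node G: 1 + (0.45×4.43 + 0.14×3.43 + 0.41×1) = 3.8837
Node H: 1 + (0.12×4.43 + 0.39×3.43 + 0.49×2) = 3.8493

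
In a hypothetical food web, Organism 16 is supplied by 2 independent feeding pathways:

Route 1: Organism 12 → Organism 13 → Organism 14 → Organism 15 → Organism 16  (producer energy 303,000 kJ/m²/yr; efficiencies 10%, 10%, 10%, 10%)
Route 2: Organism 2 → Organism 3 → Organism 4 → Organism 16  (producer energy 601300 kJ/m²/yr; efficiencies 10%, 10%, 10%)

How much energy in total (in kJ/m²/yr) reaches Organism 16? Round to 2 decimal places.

Route 1: 303000 × 0.1 × 0.1 × 0.1 × 0.1 = 30.3 kJ/m²/yr
Route 2: 601300 × 0.1 × 0.1 × 0.1 = 601.3 kJ/m²/yr
Total at Organism 16: 30.3 + 601.3 = 631.6 kJ/m²/yr

631.60 kJ/m²/yr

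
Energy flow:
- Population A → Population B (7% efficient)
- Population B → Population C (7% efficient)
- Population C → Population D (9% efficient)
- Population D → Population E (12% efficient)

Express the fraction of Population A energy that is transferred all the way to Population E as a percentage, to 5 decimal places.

0.00529%

Product of link efficiencies: 0.07 × 0.07 × 0.09 × 0.12 = 0.00005292
As a percentage: 0.00005292 × 100 = 0.00529%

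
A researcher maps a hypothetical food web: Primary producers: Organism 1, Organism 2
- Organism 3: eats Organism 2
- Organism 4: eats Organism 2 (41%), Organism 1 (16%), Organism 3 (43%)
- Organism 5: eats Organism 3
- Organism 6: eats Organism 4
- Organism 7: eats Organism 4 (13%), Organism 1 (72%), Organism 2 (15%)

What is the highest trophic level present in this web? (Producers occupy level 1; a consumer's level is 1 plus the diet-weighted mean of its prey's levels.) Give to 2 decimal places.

3.43

Organism 3: 1 + 1 = 2
Organism 4: 1 + (0.41×1 + 0.16×1 + 0.43×2) = 2.43
Organism 5: 1 + 2 = 3
Organism 6: 1 + 2.43 = 3.43
Organism 7: 1 + (0.13×2.43 + 0.72×1 + 0.15×1) = 2.1859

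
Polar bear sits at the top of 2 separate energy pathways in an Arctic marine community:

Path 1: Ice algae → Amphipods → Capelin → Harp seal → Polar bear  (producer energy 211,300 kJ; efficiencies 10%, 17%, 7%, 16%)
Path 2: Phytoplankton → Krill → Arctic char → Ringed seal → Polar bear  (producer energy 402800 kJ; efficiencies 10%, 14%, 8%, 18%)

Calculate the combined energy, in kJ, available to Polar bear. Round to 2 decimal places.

Path 1: 211300 × 0.1 × 0.17 × 0.07 × 0.16 = 40.23152 kJ
Path 2: 402800 × 0.1 × 0.14 × 0.08 × 0.18 = 81.20448 kJ
Total at Polar bear: 40.23152 + 81.20448 = 121.436 kJ

121.44 kJ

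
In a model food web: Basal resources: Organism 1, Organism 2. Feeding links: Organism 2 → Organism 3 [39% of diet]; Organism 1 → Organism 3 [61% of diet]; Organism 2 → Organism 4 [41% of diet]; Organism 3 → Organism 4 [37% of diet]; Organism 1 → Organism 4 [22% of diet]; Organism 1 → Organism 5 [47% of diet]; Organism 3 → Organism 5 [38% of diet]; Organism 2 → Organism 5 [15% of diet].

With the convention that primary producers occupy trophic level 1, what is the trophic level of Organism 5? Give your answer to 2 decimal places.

Organism 3: 1 + (0.39×1 + 0.61×1) = 2
Organism 4: 1 + (0.41×1 + 0.37×2 + 0.22×1) = 2.37
Organism 5: 1 + (0.47×1 + 0.38×2 + 0.15×1) = 2.38

2.38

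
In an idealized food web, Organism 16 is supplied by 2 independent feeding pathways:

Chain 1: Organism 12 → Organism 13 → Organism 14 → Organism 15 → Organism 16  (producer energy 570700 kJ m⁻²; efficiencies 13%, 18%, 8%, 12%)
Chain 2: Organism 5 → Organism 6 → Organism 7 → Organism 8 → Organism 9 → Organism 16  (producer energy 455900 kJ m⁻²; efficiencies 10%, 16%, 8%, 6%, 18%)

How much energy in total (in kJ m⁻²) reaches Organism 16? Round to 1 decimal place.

134.5 kJ m⁻²

Chain 1: 570700 × 0.13 × 0.18 × 0.08 × 0.12 = 128.202048 kJ m⁻²
Chain 2: 455900 × 0.1 × 0.16 × 0.08 × 0.06 × 0.18 = 6.3023616 kJ m⁻²
Total at Organism 16: 128.202048 + 6.3023616 = 134.5044096 kJ m⁻²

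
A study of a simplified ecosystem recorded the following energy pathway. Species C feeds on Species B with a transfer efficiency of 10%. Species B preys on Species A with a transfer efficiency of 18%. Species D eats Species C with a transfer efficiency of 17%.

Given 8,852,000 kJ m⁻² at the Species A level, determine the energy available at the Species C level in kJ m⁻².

Species B: 8852000 × 0.18 = 1593360 kJ m⁻²
Species C: 1593360 × 0.1 = 159336 kJ m⁻²

159336 kJ m⁻²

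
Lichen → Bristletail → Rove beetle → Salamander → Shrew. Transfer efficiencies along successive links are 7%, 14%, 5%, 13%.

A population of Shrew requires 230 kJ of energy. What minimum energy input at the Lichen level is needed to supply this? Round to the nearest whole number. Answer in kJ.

3610675 kJ

Cumulative transfer efficiency: 0.07 × 0.14 × 0.05 × 0.13 = 0.0000637
Lichen energy = 230 / 0.0000637 = 3610675 kJ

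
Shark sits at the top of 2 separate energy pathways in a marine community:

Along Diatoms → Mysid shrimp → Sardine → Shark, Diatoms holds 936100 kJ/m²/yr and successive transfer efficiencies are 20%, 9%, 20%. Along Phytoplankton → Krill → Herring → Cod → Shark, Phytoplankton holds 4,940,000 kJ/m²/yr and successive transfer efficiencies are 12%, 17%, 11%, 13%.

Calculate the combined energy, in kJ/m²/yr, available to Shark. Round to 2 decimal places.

4811.06 kJ/m²/yr

Via Diatoms: 936100 × 0.2 × 0.09 × 0.2 = 3369.96 kJ/m²/yr
Via Phytoplankton: 4940000 × 0.12 × 0.17 × 0.11 × 0.13 = 1441.0968 kJ/m²/yr
Total at Shark: 3369.96 + 1441.0968 = 4811.0568 kJ/m²/yr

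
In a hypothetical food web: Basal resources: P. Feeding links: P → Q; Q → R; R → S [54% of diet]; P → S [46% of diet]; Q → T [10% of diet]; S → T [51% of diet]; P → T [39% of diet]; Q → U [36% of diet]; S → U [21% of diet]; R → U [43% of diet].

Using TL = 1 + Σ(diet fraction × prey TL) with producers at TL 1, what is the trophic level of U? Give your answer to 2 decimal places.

Q: 1 + 1 = 2
R: 1 + 2 = 3
S: 1 + (0.54×3 + 0.46×1) = 3.08
T: 1 + (0.1×2 + 0.51×3.08 + 0.39×1) = 3.1608
U: 1 + (0.36×2 + 0.21×3.08 + 0.43×3) = 3.6568

3.66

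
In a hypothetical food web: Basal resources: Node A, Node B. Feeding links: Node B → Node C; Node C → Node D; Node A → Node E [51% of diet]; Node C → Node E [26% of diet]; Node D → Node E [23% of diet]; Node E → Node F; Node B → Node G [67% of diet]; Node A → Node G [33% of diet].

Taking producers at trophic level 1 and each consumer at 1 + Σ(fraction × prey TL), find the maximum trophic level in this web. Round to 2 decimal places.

Node C: 1 + 1 = 2
Node D: 1 + 2 = 3
Node E: 1 + (0.51×1 + 0.26×2 + 0.23×3) = 2.72
Node F: 1 + 2.72 = 3.72
Node G: 1 + (0.67×1 + 0.33×1) = 2

3.72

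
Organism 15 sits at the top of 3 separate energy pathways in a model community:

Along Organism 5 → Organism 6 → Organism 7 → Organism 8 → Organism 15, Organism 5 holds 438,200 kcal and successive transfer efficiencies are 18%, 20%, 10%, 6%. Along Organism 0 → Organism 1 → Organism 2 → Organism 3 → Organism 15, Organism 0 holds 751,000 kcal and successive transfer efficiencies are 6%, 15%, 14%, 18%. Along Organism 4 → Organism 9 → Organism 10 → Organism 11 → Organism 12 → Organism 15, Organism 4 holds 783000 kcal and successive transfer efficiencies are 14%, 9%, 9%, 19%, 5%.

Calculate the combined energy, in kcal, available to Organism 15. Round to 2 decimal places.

273.41 kcal

Via Organism 5: 438200 × 0.18 × 0.2 × 0.1 × 0.06 = 94.6512 kcal
Via Organism 0: 751000 × 0.06 × 0.15 × 0.14 × 0.18 = 170.3268 kcal
Via Organism 4: 783000 × 0.14 × 0.09 × 0.09 × 0.19 × 0.05 = 8.435259 kcal
Total at Organism 15: 94.6512 + 170.3268 + 8.435259 = 273.413259 kcal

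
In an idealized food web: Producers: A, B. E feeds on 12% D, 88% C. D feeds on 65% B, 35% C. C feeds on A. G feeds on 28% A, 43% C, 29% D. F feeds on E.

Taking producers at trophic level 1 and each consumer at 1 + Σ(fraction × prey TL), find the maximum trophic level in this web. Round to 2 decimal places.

4.04

C: 1 + 1 = 2
D: 1 + (0.65×1 + 0.35×2) = 2.35
E: 1 + (0.12×2.35 + 0.88×2) = 3.042
F: 1 + 3.042 = 4.042
G: 1 + (0.28×1 + 0.43×2 + 0.29×2.35) = 2.8215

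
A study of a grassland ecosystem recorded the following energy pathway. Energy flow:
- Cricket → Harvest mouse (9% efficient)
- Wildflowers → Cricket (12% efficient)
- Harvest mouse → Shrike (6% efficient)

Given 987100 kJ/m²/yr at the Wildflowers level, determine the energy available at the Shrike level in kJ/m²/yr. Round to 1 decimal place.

Cricket: 987100 × 0.12 = 118452 kJ/m²/yr
Harvest mouse: 118452 × 0.09 = 10660.68 kJ/m²/yr
Shrike: 10660.68 × 0.06 = 639.6408 kJ/m²/yr

639.6 kJ/m²/yr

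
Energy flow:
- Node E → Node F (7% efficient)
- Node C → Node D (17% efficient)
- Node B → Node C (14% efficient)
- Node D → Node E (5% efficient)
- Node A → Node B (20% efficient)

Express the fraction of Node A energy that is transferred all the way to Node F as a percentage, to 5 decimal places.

Product of link efficiencies: 0.2 × 0.14 × 0.17 × 0.05 × 0.07 = 0.00001666
As a percentage: 0.00001666 × 100 = 0.00167%

0.00167%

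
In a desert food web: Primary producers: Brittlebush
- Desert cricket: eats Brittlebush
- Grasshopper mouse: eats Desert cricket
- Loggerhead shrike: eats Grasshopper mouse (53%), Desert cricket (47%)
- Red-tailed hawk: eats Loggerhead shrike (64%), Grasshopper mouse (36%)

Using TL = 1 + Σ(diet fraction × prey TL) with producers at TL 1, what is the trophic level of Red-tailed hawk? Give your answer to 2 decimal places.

Desert cricket: 1 + 1 = 2
Grasshopper mouse: 1 + 2 = 3
Loggerhead shrike: 1 + (0.53×3 + 0.47×2) = 3.53
Red-tailed hawk: 1 + (0.64×3.53 + 0.36×3) = 4.3392

4.34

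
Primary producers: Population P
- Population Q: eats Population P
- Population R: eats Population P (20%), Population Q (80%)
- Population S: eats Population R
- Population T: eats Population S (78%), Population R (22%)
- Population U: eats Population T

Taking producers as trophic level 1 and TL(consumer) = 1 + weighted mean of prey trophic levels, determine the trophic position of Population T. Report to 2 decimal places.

Population Q: 1 + 1 = 2
Population R: 1 + (0.2×1 + 0.8×2) = 2.8
Population S: 1 + 2.8 = 3.8
Population T: 1 + (0.78×3.8 + 0.22×2.8) = 4.58
Population U: 1 + 4.58 = 5.58

4.58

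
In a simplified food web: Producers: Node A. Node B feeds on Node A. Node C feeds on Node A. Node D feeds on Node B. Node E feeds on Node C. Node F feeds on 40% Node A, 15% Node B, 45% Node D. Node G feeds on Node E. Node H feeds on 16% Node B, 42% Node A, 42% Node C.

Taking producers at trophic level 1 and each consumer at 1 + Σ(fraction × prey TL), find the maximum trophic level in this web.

Node B: 1 + 1 = 2
Node C: 1 + 1 = 2
Node D: 1 + 2 = 3
Node E: 1 + 2 = 3
Node F: 1 + (0.4×1 + 0.15×2 + 0.45×3) = 3.05
Node G: 1 + 3 = 4
Node H: 1 + (0.16×2 + 0.42×1 + 0.42×2) = 2.58

4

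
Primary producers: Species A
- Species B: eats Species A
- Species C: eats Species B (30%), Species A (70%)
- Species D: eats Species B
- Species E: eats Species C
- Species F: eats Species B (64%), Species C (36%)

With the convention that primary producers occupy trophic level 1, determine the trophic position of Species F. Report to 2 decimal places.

3.11

Species B: 1 + 1 = 2
Species C: 1 + (0.3×2 + 0.7×1) = 2.3
Species D: 1 + 2 = 3
Species E: 1 + 2.3 = 3.3
Species F: 1 + (0.64×2 + 0.36×2.3) = 3.108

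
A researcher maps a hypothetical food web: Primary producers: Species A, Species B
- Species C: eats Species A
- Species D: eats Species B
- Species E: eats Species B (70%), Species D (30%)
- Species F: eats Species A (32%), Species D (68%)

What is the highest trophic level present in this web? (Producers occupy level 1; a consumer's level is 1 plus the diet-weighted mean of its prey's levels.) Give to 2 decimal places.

2.68

Species C: 1 + 1 = 2
Species D: 1 + 1 = 2
Species E: 1 + (0.7×1 + 0.3×2) = 2.3
Species F: 1 + (0.32×1 + 0.68×2) = 2.68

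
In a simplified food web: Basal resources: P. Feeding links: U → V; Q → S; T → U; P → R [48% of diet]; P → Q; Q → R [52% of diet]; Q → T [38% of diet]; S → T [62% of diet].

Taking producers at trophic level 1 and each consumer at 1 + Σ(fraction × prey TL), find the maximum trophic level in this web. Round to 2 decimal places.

5.62

Q: 1 + 1 = 2
R: 1 + (0.48×1 + 0.52×2) = 2.52
S: 1 + 2 = 3
T: 1 + (0.62×3 + 0.38×2) = 3.62
U: 1 + 3.62 = 4.62
V: 1 + 4.62 = 5.62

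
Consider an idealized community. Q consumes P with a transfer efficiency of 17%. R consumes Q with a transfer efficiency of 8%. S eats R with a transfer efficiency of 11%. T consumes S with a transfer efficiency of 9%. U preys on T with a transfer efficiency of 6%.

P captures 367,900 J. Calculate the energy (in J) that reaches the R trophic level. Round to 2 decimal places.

5003.44 J

Q: 367900 × 0.17 = 62543 J
R: 62543 × 0.08 = 5003.44 J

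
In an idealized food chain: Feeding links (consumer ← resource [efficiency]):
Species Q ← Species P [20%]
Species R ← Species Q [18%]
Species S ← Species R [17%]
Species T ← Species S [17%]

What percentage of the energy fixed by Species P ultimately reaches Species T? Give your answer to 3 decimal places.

0.104%

Product of link efficiencies: 0.2 × 0.18 × 0.17 × 0.17 = 0.0010404
As a percentage: 0.0010404 × 100 = 0.104%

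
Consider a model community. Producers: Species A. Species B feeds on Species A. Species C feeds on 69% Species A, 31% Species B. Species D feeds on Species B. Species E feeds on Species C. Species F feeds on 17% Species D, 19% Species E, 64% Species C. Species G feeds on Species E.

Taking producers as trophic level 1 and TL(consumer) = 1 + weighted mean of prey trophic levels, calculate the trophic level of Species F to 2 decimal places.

3.62

Species B: 1 + 1 = 2
Species C: 1 + (0.69×1 + 0.31×2) = 2.31
Species D: 1 + 2 = 3
Species E: 1 + 2.31 = 3.31
Species F: 1 + (0.17×3 + 0.19×3.31 + 0.64×2.31) = 3.6173
Species G: 1 + 3.31 = 4.31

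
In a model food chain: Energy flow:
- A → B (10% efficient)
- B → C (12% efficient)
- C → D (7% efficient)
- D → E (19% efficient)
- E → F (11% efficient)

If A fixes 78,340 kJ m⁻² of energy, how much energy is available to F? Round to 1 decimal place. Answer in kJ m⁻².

1.4 kJ m⁻²

B: 78340 × 0.1 = 7834 kJ m⁻²
C: 7834 × 0.12 = 940.08 kJ m⁻²
D: 940.08 × 0.07 = 65.8056 kJ m⁻²
E: 65.8056 × 0.19 = 12.503064 kJ m⁻²
F: 12.503064 × 0.11 = 1.37533704 kJ m⁻²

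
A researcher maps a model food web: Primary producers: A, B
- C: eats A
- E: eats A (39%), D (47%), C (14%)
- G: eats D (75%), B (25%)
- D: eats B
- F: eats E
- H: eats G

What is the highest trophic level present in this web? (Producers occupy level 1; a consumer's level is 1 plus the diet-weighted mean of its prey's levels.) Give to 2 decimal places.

C: 1 + 1 = 2
D: 1 + 1 = 2
E: 1 + (0.39×1 + 0.47×2 + 0.14×2) = 2.61
F: 1 + 2.61 = 3.61
G: 1 + (0.75×2 + 0.25×1) = 2.75
H: 1 + 2.75 = 3.75

3.75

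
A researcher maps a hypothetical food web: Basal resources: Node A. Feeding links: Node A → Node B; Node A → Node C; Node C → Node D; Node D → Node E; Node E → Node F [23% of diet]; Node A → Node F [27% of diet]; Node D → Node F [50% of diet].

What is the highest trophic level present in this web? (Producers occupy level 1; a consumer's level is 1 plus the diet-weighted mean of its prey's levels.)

Node B: 1 + 1 = 2
Node C: 1 + 1 = 2
Node D: 1 + 2 = 3
Node E: 1 + 3 = 4
Node F: 1 + (0.23×4 + 0.27×1 + 0.5×3) = 3.69

4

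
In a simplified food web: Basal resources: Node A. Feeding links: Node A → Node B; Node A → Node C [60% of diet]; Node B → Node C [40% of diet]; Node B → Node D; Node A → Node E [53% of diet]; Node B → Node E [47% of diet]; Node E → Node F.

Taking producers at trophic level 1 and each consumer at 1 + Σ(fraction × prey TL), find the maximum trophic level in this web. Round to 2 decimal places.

Node B: 1 + 1 = 2
Node C: 1 + (0.6×1 + 0.4×2) = 2.4
Node D: 1 + 2 = 3
Node E: 1 + (0.53×1 + 0.47×2) = 2.47
Node F: 1 + 2.47 = 3.47

3.47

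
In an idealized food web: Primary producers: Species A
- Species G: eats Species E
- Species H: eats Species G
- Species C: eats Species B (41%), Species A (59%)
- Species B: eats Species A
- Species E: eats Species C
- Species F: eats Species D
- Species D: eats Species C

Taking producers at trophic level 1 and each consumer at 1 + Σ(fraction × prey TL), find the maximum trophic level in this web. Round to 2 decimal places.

5.41

Species B: 1 + 1 = 2
Species C: 1 + (0.41×2 + 0.59×1) = 2.41
Species D: 1 + 2.41 = 3.41
Species E: 1 + 2.41 = 3.41
Species F: 1 + 3.41 = 4.41
Species G: 1 + 3.41 = 4.41
Species H: 1 + 4.41 = 5.41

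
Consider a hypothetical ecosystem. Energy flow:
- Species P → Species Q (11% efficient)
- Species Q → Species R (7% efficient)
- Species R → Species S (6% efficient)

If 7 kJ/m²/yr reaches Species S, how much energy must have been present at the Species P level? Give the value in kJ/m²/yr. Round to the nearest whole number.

Cumulative transfer efficiency: 0.11 × 0.07 × 0.06 = 0.000462
Species P energy = 7 / 0.000462 = 15152 kJ/m²/yr

15152 kJ/m²/yr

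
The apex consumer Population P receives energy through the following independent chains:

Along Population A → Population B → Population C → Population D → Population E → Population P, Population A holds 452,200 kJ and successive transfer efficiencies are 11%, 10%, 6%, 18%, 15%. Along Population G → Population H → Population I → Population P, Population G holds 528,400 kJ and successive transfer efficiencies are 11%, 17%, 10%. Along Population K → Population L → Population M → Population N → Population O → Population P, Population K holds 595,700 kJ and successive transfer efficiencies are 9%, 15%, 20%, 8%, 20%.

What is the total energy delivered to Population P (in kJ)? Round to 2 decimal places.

Via Population A: 452200 × 0.11 × 0.1 × 0.06 × 0.18 × 0.15 = 8.058204 kJ
Via Population G: 528400 × 0.11 × 0.17 × 0.1 = 988.108 kJ
Via Population K: 595700 × 0.09 × 0.15 × 0.2 × 0.08 × 0.2 = 25.73424 kJ
Total at Population P: 8.058204 + 988.108 + 25.73424 = 1021.900444 kJ

1021.90 kJ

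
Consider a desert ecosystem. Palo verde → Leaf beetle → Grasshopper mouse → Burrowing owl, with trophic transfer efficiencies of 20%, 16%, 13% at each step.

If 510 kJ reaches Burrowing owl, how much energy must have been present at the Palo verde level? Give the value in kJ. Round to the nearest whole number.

122596 kJ

Cumulative transfer efficiency: 0.2 × 0.16 × 0.13 = 0.00416
Palo verde energy = 510 / 0.00416 = 122596 kJ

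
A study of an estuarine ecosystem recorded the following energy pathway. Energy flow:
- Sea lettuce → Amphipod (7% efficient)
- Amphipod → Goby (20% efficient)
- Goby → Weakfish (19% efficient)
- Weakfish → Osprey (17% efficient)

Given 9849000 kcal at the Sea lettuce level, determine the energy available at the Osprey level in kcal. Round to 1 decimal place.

Amphipod: 9849000 × 0.07 = 689430 kcal
Goby: 689430 × 0.2 = 137886 kcal
Weakfish: 137886 × 0.19 = 26198.34 kcal
Osprey: 26198.34 × 0.17 = 4453.7178 kcal

4453.7 kcal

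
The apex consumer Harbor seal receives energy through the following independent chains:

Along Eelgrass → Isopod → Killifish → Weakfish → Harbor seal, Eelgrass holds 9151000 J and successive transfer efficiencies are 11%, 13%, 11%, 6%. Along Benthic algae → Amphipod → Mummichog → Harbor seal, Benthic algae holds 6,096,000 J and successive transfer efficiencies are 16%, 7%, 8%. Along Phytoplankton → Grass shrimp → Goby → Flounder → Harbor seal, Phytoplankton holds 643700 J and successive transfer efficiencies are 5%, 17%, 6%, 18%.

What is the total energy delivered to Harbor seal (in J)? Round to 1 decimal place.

6384.8 J

Via Eelgrass: 9151000 × 0.11 × 0.13 × 0.11 × 0.06 = 863.67138 J
Via Benthic algae: 6096000 × 0.16 × 0.07 × 0.08 = 5462.016 J
Via Phytoplankton: 643700 × 0.05 × 0.17 × 0.06 × 0.18 = 59.09166 J
Total at Harbor seal: 863.67138 + 5462.016 + 59.09166 = 6384.77904 J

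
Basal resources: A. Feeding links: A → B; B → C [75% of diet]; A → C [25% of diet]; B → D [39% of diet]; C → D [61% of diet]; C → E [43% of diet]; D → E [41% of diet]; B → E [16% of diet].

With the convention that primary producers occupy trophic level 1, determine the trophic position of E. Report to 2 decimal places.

B: 1 + 1 = 2
C: 1 + (0.75×2 + 0.25×1) = 2.75
D: 1 + (0.39×2 + 0.61×2.75) = 3.4575
E: 1 + (0.43×2.75 + 0.41×3.4575 + 0.16×2) = 3.920075

3.92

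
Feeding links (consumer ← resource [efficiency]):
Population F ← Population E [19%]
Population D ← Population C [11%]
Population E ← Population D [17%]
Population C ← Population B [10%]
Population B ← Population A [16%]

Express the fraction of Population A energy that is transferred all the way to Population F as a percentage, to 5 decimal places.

Product of link efficiencies: 0.16 × 0.1 × 0.11 × 0.17 × 0.19 = 0.000056848
As a percentage: 0.000056848 × 100 = 0.00568%

0.00568%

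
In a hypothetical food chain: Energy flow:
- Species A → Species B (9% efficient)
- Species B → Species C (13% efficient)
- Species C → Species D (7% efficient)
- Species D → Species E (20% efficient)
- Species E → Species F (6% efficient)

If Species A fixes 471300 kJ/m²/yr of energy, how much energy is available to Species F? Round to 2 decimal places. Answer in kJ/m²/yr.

4.63 kJ/m²/yr

Species B: 471300 × 0.09 = 42417 kJ/m²/yr
Species C: 42417 × 0.13 = 5514.21 kJ/m²/yr
Species D: 5514.21 × 0.07 = 385.9947 kJ/m²/yr
Species E: 385.9947 × 0.2 = 77.19894 kJ/m²/yr
Species F: 77.19894 × 0.06 = 4.6319364 kJ/m²/yr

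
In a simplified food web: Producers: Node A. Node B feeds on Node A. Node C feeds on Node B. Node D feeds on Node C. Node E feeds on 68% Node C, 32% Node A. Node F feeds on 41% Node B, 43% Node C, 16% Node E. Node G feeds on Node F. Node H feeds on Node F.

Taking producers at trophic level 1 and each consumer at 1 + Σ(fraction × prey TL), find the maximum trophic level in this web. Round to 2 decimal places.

4.65

Node B: 1 + 1 = 2
Node C: 1 + 2 = 3
Node D: 1 + 3 = 4
Node E: 1 + (0.68×3 + 0.32×1) = 3.36
Node F: 1 + (0.41×2 + 0.43×3 + 0.16×3.36) = 3.6476
Node G: 1 + 3.6476 = 4.6476
Node H: 1 + 3.6476 = 4.6476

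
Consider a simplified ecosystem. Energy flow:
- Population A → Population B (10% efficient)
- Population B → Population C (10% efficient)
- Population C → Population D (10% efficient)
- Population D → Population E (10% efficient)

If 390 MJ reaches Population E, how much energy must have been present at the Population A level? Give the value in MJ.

Cumulative transfer efficiency: 0.1 × 0.1 × 0.1 × 0.1 = 0.0001
Population A energy = 390 / 0.0001 = 3900000 MJ

3900000 MJ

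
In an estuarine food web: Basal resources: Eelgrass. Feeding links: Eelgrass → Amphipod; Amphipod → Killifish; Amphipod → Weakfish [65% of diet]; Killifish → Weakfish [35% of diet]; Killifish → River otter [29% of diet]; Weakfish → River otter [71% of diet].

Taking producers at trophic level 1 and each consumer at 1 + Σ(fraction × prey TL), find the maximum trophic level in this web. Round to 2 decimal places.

4.25

Amphipod: 1 + 1 = 2
Killifish: 1 + 2 = 3
Weakfish: 1 + (0.65×2 + 0.35×3) = 3.35
River otter: 1 + (0.29×3 + 0.71×3.35) = 4.2485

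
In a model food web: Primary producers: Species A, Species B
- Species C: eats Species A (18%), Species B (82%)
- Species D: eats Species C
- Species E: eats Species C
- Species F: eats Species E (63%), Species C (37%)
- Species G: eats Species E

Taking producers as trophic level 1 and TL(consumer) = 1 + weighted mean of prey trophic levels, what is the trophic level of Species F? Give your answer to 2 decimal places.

Species C: 1 + (0.18×1 + 0.82×1) = 2
Species D: 1 + 2 = 3
Species E: 1 + 2 = 3
Species F: 1 + (0.63×3 + 0.37×2) = 3.63
Species G: 1 + 3 = 4

3.63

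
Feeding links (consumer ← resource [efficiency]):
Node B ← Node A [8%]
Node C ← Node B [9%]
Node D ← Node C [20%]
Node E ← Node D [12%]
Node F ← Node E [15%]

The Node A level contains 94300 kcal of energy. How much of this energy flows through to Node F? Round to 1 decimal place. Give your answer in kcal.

2.4 kcal

Node B: 94300 × 0.08 = 7544 kcal
Node C: 7544 × 0.09 = 678.96 kcal
Node D: 678.96 × 0.2 = 135.792 kcal
Node E: 135.792 × 0.12 = 16.29504 kcal
Node F: 16.29504 × 0.15 = 2.444256 kcal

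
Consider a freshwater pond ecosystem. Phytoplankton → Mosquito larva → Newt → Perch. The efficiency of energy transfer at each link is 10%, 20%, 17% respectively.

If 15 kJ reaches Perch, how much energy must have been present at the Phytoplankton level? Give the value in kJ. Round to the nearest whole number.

4412 kJ

Cumulative transfer efficiency: 0.1 × 0.2 × 0.17 = 0.0034
Phytoplankton energy = 15 / 0.0034 = 4412 kJ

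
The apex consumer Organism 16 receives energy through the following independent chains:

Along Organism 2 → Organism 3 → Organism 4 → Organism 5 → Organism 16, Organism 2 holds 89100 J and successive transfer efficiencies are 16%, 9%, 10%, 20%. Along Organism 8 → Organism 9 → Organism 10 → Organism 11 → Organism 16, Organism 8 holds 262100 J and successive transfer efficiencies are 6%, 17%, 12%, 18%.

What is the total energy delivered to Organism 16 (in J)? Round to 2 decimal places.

83.41 J

Via Organism 2: 89100 × 0.16 × 0.09 × 0.1 × 0.2 = 25.6608 J
Via Organism 8: 262100 × 0.06 × 0.17 × 0.12 × 0.18 = 57.745872 J
Total at Organism 16: 25.6608 + 57.745872 = 83.406672 J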